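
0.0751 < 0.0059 False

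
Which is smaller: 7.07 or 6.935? 6.935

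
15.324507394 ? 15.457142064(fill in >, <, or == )<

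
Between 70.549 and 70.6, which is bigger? 70.6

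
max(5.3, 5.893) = 5.893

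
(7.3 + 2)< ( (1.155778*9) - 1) True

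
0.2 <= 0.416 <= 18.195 True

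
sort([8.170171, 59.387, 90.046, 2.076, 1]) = [1, 2.076, 8.170171, 59.387, 90.046]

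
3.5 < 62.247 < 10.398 False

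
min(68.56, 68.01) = 68.01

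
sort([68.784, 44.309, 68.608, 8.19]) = [8.19, 44.309, 68.608, 68.784]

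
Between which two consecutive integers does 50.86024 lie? 50 and 51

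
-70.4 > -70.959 True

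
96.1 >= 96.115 False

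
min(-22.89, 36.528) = -22.89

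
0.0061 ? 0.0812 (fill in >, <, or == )<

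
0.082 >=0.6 False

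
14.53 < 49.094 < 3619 True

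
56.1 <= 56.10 True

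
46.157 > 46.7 False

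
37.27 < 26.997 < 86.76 False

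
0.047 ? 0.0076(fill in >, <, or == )>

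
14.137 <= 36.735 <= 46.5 True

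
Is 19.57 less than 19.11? No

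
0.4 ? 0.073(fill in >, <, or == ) >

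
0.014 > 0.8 False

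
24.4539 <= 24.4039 False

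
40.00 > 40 False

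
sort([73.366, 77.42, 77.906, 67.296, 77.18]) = [67.296, 73.366, 77.18, 77.42, 77.906]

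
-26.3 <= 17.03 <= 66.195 True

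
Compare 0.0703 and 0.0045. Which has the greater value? 0.0703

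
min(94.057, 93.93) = 93.93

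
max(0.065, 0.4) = 0.4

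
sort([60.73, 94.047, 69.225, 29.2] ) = [29.2, 60.73, 69.225, 94.047]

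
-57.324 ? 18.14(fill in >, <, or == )<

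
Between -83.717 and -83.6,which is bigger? -83.6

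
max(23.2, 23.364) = 23.364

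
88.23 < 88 False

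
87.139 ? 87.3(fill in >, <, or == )<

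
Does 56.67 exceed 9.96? Yes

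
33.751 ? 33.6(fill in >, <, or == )>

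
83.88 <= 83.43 False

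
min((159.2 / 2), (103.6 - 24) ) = 79.6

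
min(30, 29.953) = 29.953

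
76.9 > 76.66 True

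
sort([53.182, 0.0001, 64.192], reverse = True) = [64.192, 53.182, 0.0001]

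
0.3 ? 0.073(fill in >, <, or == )>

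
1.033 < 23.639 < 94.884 True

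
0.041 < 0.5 True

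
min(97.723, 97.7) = 97.7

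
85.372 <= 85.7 True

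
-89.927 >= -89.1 False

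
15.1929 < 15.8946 True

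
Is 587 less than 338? No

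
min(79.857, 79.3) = 79.3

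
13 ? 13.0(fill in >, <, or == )==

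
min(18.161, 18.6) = 18.161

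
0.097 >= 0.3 False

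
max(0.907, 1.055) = 1.055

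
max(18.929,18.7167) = 18.929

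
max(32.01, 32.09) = 32.09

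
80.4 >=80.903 False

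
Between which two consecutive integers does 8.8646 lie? 8 and 9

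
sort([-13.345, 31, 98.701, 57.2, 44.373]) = [-13.345, 31, 44.373, 57.2, 98.701]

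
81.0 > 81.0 False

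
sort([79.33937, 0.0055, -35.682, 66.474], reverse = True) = [79.33937, 66.474, 0.0055, -35.682]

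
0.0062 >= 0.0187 False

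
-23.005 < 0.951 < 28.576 True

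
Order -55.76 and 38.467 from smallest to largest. -55.76, 38.467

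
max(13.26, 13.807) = 13.807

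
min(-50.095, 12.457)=-50.095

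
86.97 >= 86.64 True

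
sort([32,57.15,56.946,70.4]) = [32,56.946,57.15,70.4]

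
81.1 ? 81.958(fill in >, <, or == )<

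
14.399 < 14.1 False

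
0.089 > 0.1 False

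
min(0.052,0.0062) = 0.0062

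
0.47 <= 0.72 True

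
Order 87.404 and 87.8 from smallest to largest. 87.404, 87.8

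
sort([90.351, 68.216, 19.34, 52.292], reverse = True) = [90.351, 68.216, 52.292, 19.34]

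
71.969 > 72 False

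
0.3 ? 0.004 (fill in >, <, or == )>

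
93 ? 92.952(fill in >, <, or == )>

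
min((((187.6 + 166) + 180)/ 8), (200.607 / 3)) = 66.7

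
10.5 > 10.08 True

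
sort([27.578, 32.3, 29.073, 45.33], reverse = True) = [45.33, 32.3, 29.073, 27.578]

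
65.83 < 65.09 False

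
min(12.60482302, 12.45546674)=12.45546674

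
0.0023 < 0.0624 True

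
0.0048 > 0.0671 False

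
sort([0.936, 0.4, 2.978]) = [0.4, 0.936, 2.978]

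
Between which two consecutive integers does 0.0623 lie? 0 and 1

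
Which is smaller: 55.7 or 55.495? 55.495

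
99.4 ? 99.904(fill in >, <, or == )<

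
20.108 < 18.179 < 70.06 False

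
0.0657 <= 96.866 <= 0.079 False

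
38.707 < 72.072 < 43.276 False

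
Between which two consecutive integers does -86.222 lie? -87 and -86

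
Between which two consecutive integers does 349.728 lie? 349 and 350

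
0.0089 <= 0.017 True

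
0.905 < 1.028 True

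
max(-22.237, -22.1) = -22.1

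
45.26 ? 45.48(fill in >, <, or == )<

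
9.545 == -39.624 False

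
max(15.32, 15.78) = 15.78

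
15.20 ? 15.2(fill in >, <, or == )==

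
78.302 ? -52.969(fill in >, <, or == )>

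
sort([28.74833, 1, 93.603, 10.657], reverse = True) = [93.603, 28.74833, 10.657, 1]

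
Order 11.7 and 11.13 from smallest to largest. 11.13, 11.7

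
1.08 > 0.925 True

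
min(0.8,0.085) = 0.085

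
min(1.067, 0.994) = 0.994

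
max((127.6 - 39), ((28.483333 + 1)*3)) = 88.6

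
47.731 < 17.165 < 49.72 False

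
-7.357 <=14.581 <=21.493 True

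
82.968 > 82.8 True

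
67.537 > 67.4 True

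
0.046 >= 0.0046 True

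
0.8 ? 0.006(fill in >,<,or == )>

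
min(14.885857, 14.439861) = 14.439861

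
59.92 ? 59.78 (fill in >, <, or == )>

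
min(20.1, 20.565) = 20.1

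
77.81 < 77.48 False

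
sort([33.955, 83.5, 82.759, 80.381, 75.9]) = [33.955, 75.9, 80.381, 82.759, 83.5]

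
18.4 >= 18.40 True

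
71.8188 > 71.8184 True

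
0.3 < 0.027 False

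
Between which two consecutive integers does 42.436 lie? 42 and 43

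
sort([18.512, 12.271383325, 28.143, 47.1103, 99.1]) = [12.271383325, 18.512, 28.143, 47.1103, 99.1]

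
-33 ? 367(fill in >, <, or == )<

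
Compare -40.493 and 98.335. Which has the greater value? 98.335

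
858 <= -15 False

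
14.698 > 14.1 True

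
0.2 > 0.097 True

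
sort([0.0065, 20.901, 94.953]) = [0.0065, 20.901, 94.953]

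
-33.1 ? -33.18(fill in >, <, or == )>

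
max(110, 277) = 277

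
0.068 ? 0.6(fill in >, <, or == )<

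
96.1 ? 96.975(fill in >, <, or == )<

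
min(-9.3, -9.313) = -9.313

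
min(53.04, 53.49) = 53.04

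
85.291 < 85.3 True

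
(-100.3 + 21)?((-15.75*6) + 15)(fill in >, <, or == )>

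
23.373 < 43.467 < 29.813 False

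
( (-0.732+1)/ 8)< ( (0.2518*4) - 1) False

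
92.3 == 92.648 False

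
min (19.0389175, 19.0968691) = 19.0389175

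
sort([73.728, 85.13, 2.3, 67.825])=[2.3, 67.825, 73.728, 85.13]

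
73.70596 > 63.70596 True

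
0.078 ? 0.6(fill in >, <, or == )<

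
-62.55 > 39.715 False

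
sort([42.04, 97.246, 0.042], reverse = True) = [97.246, 42.04, 0.042]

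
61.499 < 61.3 False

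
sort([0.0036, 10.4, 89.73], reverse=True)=[89.73, 10.4, 0.0036]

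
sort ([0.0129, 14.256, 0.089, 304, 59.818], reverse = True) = [304, 59.818, 14.256, 0.089, 0.0129]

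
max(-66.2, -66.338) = -66.2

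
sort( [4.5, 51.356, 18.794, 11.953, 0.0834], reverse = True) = [51.356, 18.794, 11.953, 4.5, 0.0834]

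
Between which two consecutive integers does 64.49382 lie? 64 and 65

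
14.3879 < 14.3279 False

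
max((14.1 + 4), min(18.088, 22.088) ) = 18.1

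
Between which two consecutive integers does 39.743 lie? 39 and 40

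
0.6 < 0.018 False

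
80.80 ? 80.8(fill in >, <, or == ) ==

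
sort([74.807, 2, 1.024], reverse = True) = [74.807, 2, 1.024]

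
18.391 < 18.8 True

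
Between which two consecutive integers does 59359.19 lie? 59359 and 59360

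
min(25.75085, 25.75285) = 25.75085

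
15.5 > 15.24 True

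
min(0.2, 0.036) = 0.036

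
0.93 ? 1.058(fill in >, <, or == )<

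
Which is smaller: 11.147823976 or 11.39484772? 11.147823976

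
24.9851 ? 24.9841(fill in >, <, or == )>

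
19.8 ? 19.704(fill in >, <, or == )>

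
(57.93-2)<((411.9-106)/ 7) False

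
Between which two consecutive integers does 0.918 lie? 0 and 1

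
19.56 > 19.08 True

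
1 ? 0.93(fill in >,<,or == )>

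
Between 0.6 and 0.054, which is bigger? 0.6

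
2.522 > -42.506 True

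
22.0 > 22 False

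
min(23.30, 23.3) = 23.30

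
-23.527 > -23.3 False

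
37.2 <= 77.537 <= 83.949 True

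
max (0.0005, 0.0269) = 0.0269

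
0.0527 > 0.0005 True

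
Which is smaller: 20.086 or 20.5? 20.086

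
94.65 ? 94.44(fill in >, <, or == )>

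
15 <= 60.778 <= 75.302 True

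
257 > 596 False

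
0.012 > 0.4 False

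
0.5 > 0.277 True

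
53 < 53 False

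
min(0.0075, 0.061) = 0.0075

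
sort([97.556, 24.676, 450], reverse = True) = [450, 97.556, 24.676]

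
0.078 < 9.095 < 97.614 True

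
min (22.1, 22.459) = 22.1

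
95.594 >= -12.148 True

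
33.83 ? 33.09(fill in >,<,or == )>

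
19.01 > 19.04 False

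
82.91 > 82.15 True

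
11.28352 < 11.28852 True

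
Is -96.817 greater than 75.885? No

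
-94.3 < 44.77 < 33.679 False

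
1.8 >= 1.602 True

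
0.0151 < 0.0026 False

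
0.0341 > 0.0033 True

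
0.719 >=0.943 False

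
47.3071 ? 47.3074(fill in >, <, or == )<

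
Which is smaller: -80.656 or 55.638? -80.656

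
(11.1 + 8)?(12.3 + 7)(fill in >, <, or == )<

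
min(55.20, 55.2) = 55.20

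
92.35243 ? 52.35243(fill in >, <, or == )>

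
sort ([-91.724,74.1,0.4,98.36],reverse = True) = [98.36,74.1,0.4,-91.724]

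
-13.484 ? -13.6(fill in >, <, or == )>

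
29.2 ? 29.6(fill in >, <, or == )<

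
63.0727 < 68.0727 True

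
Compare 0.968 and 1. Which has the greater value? 1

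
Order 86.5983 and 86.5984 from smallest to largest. 86.5983,86.5984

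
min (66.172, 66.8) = 66.172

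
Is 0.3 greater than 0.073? Yes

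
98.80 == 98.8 True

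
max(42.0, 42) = 42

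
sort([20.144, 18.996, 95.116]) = [18.996, 20.144, 95.116]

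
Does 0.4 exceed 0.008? Yes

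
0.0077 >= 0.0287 False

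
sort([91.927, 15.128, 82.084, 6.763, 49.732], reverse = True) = [91.927, 82.084, 49.732, 15.128, 6.763]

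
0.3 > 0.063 True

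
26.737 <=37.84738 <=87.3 True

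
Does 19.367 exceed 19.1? Yes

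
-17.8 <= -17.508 True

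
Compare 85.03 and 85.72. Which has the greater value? 85.72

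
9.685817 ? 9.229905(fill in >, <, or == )>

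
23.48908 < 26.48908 True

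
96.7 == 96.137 False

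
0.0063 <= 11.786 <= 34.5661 True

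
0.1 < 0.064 False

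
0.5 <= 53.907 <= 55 True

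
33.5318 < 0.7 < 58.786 False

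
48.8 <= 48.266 False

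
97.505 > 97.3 True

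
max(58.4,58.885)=58.885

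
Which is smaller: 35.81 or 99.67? 35.81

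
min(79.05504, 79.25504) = 79.05504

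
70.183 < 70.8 True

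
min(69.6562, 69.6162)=69.6162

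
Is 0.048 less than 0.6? Yes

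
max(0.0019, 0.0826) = 0.0826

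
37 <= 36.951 False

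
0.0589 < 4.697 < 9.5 True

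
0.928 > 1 False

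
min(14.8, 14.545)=14.545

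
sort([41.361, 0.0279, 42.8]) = [0.0279, 41.361, 42.8]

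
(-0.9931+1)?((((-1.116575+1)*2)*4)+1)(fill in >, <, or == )<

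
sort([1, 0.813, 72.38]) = [0.813, 1, 72.38]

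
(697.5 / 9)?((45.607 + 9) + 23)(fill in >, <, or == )<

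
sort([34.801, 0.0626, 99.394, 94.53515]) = [0.0626, 34.801, 94.53515, 99.394]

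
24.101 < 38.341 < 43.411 True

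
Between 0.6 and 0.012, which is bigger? 0.6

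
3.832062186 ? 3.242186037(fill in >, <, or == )>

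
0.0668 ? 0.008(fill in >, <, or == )>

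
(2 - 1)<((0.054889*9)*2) False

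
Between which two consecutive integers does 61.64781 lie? 61 and 62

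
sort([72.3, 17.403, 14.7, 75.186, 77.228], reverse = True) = [77.228, 75.186, 72.3, 17.403, 14.7]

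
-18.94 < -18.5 True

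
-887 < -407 True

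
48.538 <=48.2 False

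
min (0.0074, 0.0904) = 0.0074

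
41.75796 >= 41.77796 False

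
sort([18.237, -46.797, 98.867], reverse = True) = [98.867, 18.237, -46.797]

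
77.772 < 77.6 False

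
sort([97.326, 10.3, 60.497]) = [10.3, 60.497, 97.326]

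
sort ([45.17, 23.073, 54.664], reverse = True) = [54.664, 45.17, 23.073]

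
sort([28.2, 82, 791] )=[28.2, 82, 791]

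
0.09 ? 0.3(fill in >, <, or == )<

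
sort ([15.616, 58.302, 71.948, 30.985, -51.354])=[-51.354, 15.616, 30.985, 58.302, 71.948]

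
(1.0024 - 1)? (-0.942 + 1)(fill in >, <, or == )<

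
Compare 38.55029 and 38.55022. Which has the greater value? 38.55029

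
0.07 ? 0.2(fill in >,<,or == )<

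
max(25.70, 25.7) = 25.7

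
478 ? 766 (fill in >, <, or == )<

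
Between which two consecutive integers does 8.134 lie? 8 and 9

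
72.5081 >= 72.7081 False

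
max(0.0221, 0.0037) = 0.0221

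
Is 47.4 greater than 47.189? Yes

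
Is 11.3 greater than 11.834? No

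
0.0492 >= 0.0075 True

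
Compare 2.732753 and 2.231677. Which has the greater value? 2.732753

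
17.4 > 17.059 True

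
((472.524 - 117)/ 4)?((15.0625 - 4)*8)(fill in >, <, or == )>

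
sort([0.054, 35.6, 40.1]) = [0.054, 35.6, 40.1]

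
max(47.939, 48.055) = 48.055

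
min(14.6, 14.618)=14.6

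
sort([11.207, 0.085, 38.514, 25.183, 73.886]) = [0.085, 11.207, 25.183, 38.514, 73.886]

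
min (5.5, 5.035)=5.035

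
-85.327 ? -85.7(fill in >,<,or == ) >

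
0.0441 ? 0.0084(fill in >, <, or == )>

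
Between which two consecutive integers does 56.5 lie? 56 and 57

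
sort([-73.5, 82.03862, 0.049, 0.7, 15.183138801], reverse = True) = [82.03862, 15.183138801, 0.7, 0.049, -73.5]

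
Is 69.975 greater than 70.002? No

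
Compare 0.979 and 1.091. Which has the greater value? 1.091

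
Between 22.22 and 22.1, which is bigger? 22.22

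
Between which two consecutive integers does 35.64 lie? 35 and 36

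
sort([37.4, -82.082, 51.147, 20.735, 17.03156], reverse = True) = [51.147, 37.4, 20.735, 17.03156, -82.082]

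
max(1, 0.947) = 1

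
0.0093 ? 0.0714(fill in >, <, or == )<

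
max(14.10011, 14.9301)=14.9301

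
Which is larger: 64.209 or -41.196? 64.209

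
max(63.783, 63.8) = 63.8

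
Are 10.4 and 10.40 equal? Yes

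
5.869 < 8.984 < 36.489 True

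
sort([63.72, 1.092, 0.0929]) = [0.0929, 1.092, 63.72]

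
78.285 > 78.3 False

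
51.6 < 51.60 False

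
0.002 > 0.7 False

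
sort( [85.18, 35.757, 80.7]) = [35.757, 80.7, 85.18]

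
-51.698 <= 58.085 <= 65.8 True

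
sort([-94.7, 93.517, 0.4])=[-94.7, 0.4, 93.517]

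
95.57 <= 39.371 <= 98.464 False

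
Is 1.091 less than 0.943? No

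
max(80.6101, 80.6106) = 80.6106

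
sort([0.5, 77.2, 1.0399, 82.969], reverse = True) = [82.969, 77.2, 1.0399, 0.5]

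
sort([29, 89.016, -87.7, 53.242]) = [-87.7, 29, 53.242, 89.016]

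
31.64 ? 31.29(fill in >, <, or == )>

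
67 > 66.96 True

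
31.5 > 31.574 False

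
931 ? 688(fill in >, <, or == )>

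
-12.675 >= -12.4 False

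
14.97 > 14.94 True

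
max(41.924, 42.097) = 42.097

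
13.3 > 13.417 False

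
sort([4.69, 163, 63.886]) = [4.69, 63.886, 163]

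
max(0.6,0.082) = 0.6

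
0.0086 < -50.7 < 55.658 False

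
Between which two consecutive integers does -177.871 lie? -178 and -177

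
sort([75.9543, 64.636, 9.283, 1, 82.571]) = [1, 9.283, 64.636, 75.9543, 82.571]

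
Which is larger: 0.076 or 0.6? 0.6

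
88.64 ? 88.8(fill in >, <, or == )<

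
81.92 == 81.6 False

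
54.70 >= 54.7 True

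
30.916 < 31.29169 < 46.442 True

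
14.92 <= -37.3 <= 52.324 False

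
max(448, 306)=448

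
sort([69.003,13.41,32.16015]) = [13.41,32.16015,69.003]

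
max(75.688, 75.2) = 75.688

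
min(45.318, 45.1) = 45.1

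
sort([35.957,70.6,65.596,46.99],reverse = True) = [70.6,65.596,46.99,35.957]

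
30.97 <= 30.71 False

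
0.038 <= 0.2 True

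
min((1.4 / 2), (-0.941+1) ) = 0.059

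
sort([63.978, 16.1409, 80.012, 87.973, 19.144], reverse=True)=[87.973, 80.012, 63.978, 19.144, 16.1409]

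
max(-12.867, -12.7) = -12.7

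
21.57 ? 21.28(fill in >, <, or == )>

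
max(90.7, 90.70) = 90.70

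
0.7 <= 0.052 False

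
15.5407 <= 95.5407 True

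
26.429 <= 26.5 True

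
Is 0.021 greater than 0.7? No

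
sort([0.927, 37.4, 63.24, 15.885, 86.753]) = [0.927, 15.885, 37.4, 63.24, 86.753]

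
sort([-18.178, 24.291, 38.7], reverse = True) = [38.7, 24.291, -18.178]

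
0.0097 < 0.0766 True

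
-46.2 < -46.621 False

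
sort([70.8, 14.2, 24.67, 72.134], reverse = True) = [72.134, 70.8, 24.67, 14.2]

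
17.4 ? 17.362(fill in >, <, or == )>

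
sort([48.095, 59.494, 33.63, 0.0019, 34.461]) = [0.0019, 33.63, 34.461, 48.095, 59.494]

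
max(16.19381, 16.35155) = 16.35155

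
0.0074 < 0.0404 True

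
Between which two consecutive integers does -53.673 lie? -54 and -53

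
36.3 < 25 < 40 False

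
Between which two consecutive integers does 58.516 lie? 58 and 59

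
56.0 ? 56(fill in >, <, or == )==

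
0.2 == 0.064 False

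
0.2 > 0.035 True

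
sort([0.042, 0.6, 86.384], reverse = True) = [86.384, 0.6, 0.042]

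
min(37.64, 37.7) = 37.64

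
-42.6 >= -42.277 False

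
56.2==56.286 False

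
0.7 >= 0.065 True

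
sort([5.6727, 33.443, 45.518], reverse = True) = [45.518, 33.443, 5.6727]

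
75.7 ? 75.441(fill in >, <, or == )>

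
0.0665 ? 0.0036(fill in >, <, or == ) >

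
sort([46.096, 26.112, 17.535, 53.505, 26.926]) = [17.535, 26.112, 26.926, 46.096, 53.505]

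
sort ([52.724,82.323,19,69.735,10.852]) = [10.852,19,52.724,69.735,82.323]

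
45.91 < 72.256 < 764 True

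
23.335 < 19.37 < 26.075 False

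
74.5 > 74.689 False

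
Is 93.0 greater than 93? No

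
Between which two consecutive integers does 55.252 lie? 55 and 56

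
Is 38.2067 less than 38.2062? No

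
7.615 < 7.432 False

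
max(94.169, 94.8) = 94.8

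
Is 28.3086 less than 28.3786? Yes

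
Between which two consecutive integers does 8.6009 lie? 8 and 9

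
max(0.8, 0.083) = 0.8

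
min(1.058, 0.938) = 0.938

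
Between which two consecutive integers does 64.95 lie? 64 and 65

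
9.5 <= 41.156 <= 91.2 True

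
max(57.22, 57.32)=57.32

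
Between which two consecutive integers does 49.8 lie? 49 and 50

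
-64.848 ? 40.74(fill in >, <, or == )<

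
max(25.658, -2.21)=25.658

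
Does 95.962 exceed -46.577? Yes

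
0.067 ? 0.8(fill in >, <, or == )<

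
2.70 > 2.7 False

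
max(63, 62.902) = 63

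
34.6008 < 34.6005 False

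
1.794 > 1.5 True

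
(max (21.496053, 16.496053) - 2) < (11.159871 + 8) False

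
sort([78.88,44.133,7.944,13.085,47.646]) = [7.944,13.085,44.133,47.646,78.88]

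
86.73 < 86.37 False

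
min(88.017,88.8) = 88.017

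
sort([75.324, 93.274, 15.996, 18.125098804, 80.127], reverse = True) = [93.274, 80.127, 75.324, 18.125098804, 15.996]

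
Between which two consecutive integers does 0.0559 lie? 0 and 1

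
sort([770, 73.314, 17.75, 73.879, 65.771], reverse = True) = [770, 73.879, 73.314, 65.771, 17.75]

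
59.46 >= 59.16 True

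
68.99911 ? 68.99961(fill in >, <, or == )<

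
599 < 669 True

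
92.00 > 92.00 False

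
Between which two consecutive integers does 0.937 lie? 0 and 1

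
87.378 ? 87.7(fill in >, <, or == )<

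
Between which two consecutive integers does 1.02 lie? 1 and 2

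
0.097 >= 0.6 False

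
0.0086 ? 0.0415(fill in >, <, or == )<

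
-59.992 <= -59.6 True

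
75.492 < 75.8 True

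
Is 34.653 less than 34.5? No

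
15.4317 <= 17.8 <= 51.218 True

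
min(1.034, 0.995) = 0.995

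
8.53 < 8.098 False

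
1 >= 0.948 True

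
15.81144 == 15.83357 False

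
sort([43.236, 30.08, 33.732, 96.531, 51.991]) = [30.08, 33.732, 43.236, 51.991, 96.531]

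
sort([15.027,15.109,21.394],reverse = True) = [21.394,15.109,15.027]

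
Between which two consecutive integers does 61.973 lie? 61 and 62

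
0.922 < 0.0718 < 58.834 False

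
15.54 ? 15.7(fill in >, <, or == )<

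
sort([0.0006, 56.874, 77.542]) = [0.0006, 56.874, 77.542]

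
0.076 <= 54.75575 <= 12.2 False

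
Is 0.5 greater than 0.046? Yes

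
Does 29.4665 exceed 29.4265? Yes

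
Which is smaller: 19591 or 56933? 19591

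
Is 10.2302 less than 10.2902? Yes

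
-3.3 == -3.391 False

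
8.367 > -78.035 True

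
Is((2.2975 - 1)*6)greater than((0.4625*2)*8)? Yes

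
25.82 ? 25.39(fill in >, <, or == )>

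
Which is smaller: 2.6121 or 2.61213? 2.6121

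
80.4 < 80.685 True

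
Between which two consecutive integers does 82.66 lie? 82 and 83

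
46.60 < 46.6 False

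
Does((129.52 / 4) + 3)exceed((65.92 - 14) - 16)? No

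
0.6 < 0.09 False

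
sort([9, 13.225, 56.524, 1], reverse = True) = [56.524, 13.225, 9, 1]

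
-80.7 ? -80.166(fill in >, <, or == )<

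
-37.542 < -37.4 True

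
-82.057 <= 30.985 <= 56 True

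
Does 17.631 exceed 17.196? Yes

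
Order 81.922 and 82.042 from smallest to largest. 81.922, 82.042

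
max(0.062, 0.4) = 0.4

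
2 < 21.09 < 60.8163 True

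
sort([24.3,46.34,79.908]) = [24.3,46.34,79.908]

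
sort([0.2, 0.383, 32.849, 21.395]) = [0.2, 0.383, 21.395, 32.849]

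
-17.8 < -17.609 True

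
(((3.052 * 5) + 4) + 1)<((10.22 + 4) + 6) False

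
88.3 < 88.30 False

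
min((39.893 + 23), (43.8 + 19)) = 62.8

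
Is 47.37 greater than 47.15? Yes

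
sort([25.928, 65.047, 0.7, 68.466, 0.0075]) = [0.0075, 0.7, 25.928, 65.047, 68.466]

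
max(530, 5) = 530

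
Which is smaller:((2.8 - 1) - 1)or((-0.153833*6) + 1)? ((-0.153833*6) + 1)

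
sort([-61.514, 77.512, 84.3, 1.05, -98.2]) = [-98.2, -61.514, 1.05, 77.512, 84.3]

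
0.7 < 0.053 False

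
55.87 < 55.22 False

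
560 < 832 True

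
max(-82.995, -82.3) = -82.3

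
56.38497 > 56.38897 False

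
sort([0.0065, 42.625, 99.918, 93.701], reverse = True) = [99.918, 93.701, 42.625, 0.0065]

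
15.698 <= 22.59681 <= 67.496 True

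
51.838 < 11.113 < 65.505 False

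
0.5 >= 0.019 True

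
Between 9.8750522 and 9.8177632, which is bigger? 9.8750522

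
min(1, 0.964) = 0.964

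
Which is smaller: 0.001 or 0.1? 0.001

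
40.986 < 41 True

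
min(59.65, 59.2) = 59.2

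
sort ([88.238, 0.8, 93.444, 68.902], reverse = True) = [93.444, 88.238, 68.902, 0.8]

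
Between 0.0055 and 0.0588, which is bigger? 0.0588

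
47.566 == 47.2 False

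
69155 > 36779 True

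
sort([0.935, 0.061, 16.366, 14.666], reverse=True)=[16.366, 14.666, 0.935, 0.061]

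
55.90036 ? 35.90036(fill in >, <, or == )>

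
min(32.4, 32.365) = 32.365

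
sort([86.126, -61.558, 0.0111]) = [-61.558, 0.0111, 86.126]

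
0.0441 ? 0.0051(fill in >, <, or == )>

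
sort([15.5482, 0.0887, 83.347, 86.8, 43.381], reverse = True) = [86.8, 83.347, 43.381, 15.5482, 0.0887]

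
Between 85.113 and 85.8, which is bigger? 85.8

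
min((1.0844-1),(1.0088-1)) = 0.0088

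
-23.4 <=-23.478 False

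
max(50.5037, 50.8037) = 50.8037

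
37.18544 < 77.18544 True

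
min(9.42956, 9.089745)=9.089745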